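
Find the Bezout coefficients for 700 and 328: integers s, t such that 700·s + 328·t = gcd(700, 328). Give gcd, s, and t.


Euclidean algorithm on (700, 328) — divide until remainder is 0:
  700 = 2 · 328 + 44
  328 = 7 · 44 + 20
  44 = 2 · 20 + 4
  20 = 5 · 4 + 0
gcd(700, 328) = 4.
Track Bezout coefficients alongside the remainders: start with r₀ = 700 = a·1 + b·0 (s = 1, t = 0) and r₁ = 328 = a·0 + b·1 (s = 0, t = 1); each new remainder r_{k+1} = r_{k-1} − q_k·r_k inherits s_{k+1} = s_{k-1} − q_k·s_k, t_{k+1} = t_{k-1} − q_k·t_k, so r_k = a·s_k + b·t_k at every step:
  q = 2: r = 44, s = 1 − 2·0 = 1, t = 0 − 2·1 = -2  (check: 700·1 + 328·(-2) = 44)
  q = 7: r = 20, s = 0 − 7·1 = -7, t = 1 − 7·(-2) = 15  (check: 700·(-7) + 328·15 = 20)
  q = 2: r = 4, s = 1 − 2·(-7) = 15, t = -2 − 2·15 = -32  (check: 700·15 + 328·(-32) = 4)
The row with r = 4 (the gcd) gives the Bezout coefficients s = 15, t = -32.
Result: 700 · (15) + 328 · (-32) = 4.

gcd(700, 328) = 4; s = 15, t = -32 (check: 700·15 + 328·(-32) = 4).


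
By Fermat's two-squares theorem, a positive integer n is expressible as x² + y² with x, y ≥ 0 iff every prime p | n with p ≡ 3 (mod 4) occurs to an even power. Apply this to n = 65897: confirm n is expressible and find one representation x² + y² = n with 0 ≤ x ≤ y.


Step 1: Factor n = 65897 = 13 · 37 · 137.
Step 2: Check the mod-4 condition on each prime factor: 13 ≡ 1 (mod 4), exponent 1; 37 ≡ 1 (mod 4), exponent 1; 137 ≡ 1 (mod 4), exponent 1.
All primes ≡ 3 (mod 4) appear to even exponent (or don't appear), so by the two-squares theorem n IS expressible as a sum of two squares.
Step 3: Build a representation. Here n = 13 · 37 · 137 is a product of primes ≡ 1 (mod 4). Each prime p ≡ 1 (mod 4) is itself a sum of two squares; find a² by testing p − a² for a perfect square:
  13: 13 − 1² = 12, 13 − 2² = 9 = 3² ⇒ 13 = 2² + 3².
  37: 37 − 1² = 36 = 6² ⇒ 37 = 1² + 6².
  137: 137 − 1² = 136, 137 − 2² = 133, 137 − 3² = 128, 137 − 4² = 121 = 11² ⇒ 137 = 4² + 11².
  Combine using the Brahmagupta–Fibonacci identity (a² + b²)(c² + d²) = (ac − bd)² + (ad + bc)² = (ac + bd)² + (ad − bc)²:
  13 · 37 = 481: from (2² + 3²)(1² + 6²), take (2·1 − 3·6, 2·6 + 3·1) = (2 − 18, 12 + 3) = (-16, 15); dropping signs (only squares matter) gives (16, 15); check 16² + 15² = 256 + 225 = 481 ✓.
  481 · 137 = 65897: from (16² + 15²)(4² + 11²), take (16·4 − 15·11, 16·11 + 15·4) = (64 − 165, 176 + 60) = (-101, 236); dropping signs (only squares matter) gives (101, 236); check 101² + 236² = 10201 + 55696 = 65897 ✓.
Step 4: Order so x ≤ y and verify: 101² + 236² = 10201 + 55696 = 65897 = n. ✓

n = 65897 = 101² + 236² (one valid representation with x ≤ y).


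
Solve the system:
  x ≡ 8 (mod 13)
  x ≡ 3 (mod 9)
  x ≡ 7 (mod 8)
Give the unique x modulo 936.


Moduli 13, 9, 8 are pairwise coprime; by CRT there is a unique solution modulo M = 13 · 9 · 8 = 936.
Solve pairwise, accumulating the modulus:
  Start with x ≡ 8 (mod 13).
  Combine with x ≡ 3 (mod 9): since gcd(13, 9) = 1, we get a unique residue mod 117.
    Write x = 8 + 13·t and substitute into x ≡ 3 (mod 9): 13·t ≡ 3 − 8 = -5 (mod 9).
    Reduce coefficients mod 9: 4·t ≡ 4 (mod 9).
    The inverse of 4 mod 9 is 7 (since 4·7 = 28 = 3·9 + 1), so t ≡ 7·4 = 28 ≡ 1 (mod 9).
    Then x = 8 + 13·1 = 21, valid modulo lcm(13, 9) = 117: x ≡ 21 (mod 117).
  Combine with x ≡ 7 (mod 8): since gcd(117, 8) = 1, we get a unique residue mod 936.
    Write x = 21 + 117·t and substitute into x ≡ 7 (mod 8): 117·t ≡ 7 − 21 = -14 (mod 8).
    Reduce coefficients mod 8: 5·t ≡ 2 (mod 8).
    The inverse of 5 mod 8 is 5 (since 5·5 = 25 = 3·8 + 1), so t ≡ 5·2 = 10 ≡ 2 (mod 8).
    Then x = 21 + 117·2 = 255, valid modulo lcm(117, 8) = 936: x ≡ 255 (mod 936).
Verify: 255 mod 13 = 8 ✓, 255 mod 9 = 3 ✓, 255 mod 8 = 7 ✓.

x ≡ 255 (mod 936).


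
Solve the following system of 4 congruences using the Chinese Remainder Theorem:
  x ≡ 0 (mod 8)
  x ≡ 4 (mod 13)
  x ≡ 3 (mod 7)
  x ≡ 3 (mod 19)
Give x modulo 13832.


Product of moduli M = 8 · 13 · 7 · 19 = 13832.
Merge one congruence at a time:
  Start: x ≡ 0 (mod 8).
  Combine with x ≡ 4 (mod 13); new modulus lcm = 104.
    Write x = 0 + 8·t and substitute into x ≡ 4 (mod 13): 8·t ≡ 4 − 0 = 4 (mod 13).
    The inverse of 8 mod 13 is 5 (since 8·5 = 40 = 3·13 + 1), so t ≡ 5·4 = 20 ≡ 7 (mod 13).
    Then x = 0 + 8·7 = 56, valid modulo lcm(8, 13) = 104: x ≡ 56 (mod 104).
  Combine with x ≡ 3 (mod 7); new modulus lcm = 728.
    Write x = 56 + 104·t and substitute into x ≡ 3 (mod 7): 104·t ≡ 3 − 56 = -53 (mod 7).
    Reduce coefficients mod 7: 6·t ≡ 3 (mod 7).
    The inverse of 6 mod 7 is 6 (since 6·6 = 36 = 5·7 + 1), so t ≡ 6·3 = 18 ≡ 4 (mod 7).
    Then x = 56 + 104·4 = 472, valid modulo lcm(104, 7) = 728: x ≡ 472 (mod 728).
  Combine with x ≡ 3 (mod 19); new modulus lcm = 13832.
    Write x = 472 + 728·t and substitute into x ≡ 3 (mod 19): 728·t ≡ 3 − 472 = -469 (mod 19).
    Reduce coefficients mod 19: 6·t ≡ 6 (mod 19).
    The inverse of 6 mod 19 is 16 (since 6·16 = 96 = 5·19 + 1), so t ≡ 16·6 = 96 ≡ 1 (mod 19).
    Then x = 472 + 728·1 = 1200, valid modulo lcm(728, 19) = 13832: x ≡ 1200 (mod 13832).
Verify against each original: 1200 mod 8 = 0, 1200 mod 13 = 4, 1200 mod 7 = 3, 1200 mod 19 = 3.

x ≡ 1200 (mod 13832).


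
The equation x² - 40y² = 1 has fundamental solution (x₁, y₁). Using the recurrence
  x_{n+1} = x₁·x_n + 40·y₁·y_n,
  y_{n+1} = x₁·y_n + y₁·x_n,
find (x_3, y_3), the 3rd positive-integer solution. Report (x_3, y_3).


Step 1: Find the fundamental solution (x₁, y₁) of x² - 40y² = 1.
  Expand √40 as a continued fraction. a₀ = ⌊√40⌋ = 6; iterate m_{k+1} = d_k·a_k − m_k, d_{k+1} = (40 − m_{k+1}²)/d_k, a_{k+1} = ⌊(a₀ + m_{k+1})/d_{k+1}⌋ (starting m₀ = 0, d₀ = 1), with convergents p_k = a_k·p_{k-1} + p_{k-2}, q_k = a_k·q_{k-1} + q_{k-2} (p₋₁ = 1, q₋₁ = 0):
  k = 0: a₀ = 6; p₀/q₀ = 6/1; p₀² − 40·q₀² = 36 − 40 = -4.
  k = 1: m = 6, d = 4, a = ⌊(6 + 6)/4⌋ = 3; p/q = (3·6 + 1)/(3·1 + 0) = 19/3; p² − 40·q² = 361 − 360 = 1.
  The first convergent with p² − 40·q² = 1 gives the fundamental solution (x₁, y₁) = (19, 3).
Step 2: Apply the recurrence (x_{n+1}, y_{n+1}) = (x₁x_n + 40y₁y_n, x₁y_n + y₁x_n) repeatedly.
  From (x_1, y_1) = (19, 3): x_2 = 19·19 + 40·3·3 = 721; y_2 = 19·3 + 3·19 = 114.
  From (x_2, y_2) = (721, 114): x_3 = 19·721 + 40·3·114 = 27379; y_3 = 19·114 + 3·721 = 4329.
Step 3: Verify x_3² - 40·y_3² = 749609641 - 749609640 = 1 (should be 1). ✓

(x_1, y_1) = (19, 3); (x_3, y_3) = (27379, 4329).


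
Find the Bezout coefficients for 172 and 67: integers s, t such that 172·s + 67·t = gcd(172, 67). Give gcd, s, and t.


Euclidean algorithm on (172, 67) — divide until remainder is 0:
  172 = 2 · 67 + 38
  67 = 1 · 38 + 29
  38 = 1 · 29 + 9
  29 = 3 · 9 + 2
  9 = 4 · 2 + 1
  2 = 2 · 1 + 0
gcd(172, 67) = 1.
Track Bezout coefficients alongside the remainders: start with r₀ = 172 = a·1 + b·0 (s = 1, t = 0) and r₁ = 67 = a·0 + b·1 (s = 0, t = 1); each new remainder r_{k+1} = r_{k-1} − q_k·r_k inherits s_{k+1} = s_{k-1} − q_k·s_k, t_{k+1} = t_{k-1} − q_k·t_k, so r_k = a·s_k + b·t_k at every step:
  q = 2: r = 38, s = 1 − 2·0 = 1, t = 0 − 2·1 = -2  (check: 172·1 + 67·(-2) = 38)
  q = 1: r = 29, s = 0 − 1·1 = -1, t = 1 − 1·(-2) = 3  (check: 172·(-1) + 67·3 = 29)
  q = 1: r = 9, s = 1 − 1·(-1) = 2, t = -2 − 1·3 = -5  (check: 172·2 + 67·(-5) = 9)
  q = 3: r = 2, s = -1 − 3·2 = -7, t = 3 − 3·(-5) = 18  (check: 172·(-7) + 67·18 = 2)
  q = 4: r = 1, s = 2 − 4·(-7) = 30, t = -5 − 4·18 = -77  (check: 172·30 + 67·(-77) = 1)
The row with r = 1 (the gcd) gives the Bezout coefficients s = 30, t = -77.
Result: 172 · (30) + 67 · (-77) = 1.

gcd(172, 67) = 1; s = 30, t = -77 (check: 172·30 + 67·(-77) = 1).


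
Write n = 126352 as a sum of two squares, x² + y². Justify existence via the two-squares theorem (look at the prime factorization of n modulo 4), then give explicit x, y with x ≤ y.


Step 1: Factor n = 126352 = 2^4 · 53 · 149.
Step 2: Check the mod-4 condition on each prime factor: 2 = 2 (special); 53 ≡ 1 (mod 4), exponent 1; 149 ≡ 1 (mod 4), exponent 1.
All primes ≡ 3 (mod 4) appear to even exponent (or don't appear), so by the two-squares theorem n IS expressible as a sum of two squares.
Step 3: Build a representation. Group n = k² · m with k = 4 and m = 53 · 149 = 7897 (a product of primes ≡ 1 (mod 4)); a representation of m scales to one of n via (k·x)² + (k·y)² = k²(x² + y²). Each prime p ≡ 1 (mod 4) is itself a sum of two squares; find a² by testing p − a² for a perfect square:
  53: 53 − 1² = 52, 53 − 2² = 49 = 7² ⇒ 53 = 2² + 7².
  149: 149 − 1² = 148, 149 − 2² = 145, 149 − 3² = 140, 149 − 4² = 133, 149 − 5² = 124, 149 − 6² = 113, 149 − 7² = 100 = 10² ⇒ 149 = 7² + 10².
  Combine using the Brahmagupta–Fibonacci identity (a² + b²)(c² + d²) = (ac − bd)² + (ad + bc)² = (ac + bd)² + (ad − bc)²:
  53 · 149 = 7897: from (2² + 7²)(7² + 10²), take (2·7 − 7·10, 2·10 + 7·7) = (14 − 70, 20 + 49) = (-56, 69); dropping signs (only squares matter) gives (56, 69); check 56² + 69² = 3136 + 4761 = 7897 ✓.
  Scale by k = 4: (4·56, 4·69) = (224, 276).
Step 4: Order so x ≤ y and verify: 224² + 276² = 50176 + 76176 = 126352 = n. ✓

n = 126352 = 224² + 276² (one valid representation with x ≤ y).


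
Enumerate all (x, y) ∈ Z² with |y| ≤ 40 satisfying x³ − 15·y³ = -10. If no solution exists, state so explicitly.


The equation is x³ - 15y³ = -10. For fixed y, x³ = 15·y³ − 10, so a solution requires the RHS to be a perfect cube.
Strategy: iterate y from -40 to 40, compute RHS = 15·y³ − 10, and check whether it is a (positive or negative) perfect cube.
Check small values of y:
  y = 0: RHS = -10 is not a perfect cube.
  y = 1: RHS = 5 is not a perfect cube.
  y = -1: RHS = -25 is not a perfect cube.
  y = 2: RHS = 110 is not a perfect cube.
  y = -2: RHS = -130 is not a perfect cube.
  y = 3: RHS = 395 is not a perfect cube.
  y = -3: RHS = -415 is not a perfect cube.
Continuing the search up to |y| = 40 finds no solutions either.
No (x, y) in the scanned range satisfies the equation.

No integer solutions with |y| ≤ 40.


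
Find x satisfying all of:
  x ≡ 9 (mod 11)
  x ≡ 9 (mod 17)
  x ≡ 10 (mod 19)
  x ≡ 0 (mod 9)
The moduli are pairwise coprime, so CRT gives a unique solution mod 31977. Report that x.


Product of moduli M = 11 · 17 · 19 · 9 = 31977.
Merge one congruence at a time:
  Start: x ≡ 9 (mod 11).
  Combine with x ≡ 9 (mod 17); new modulus lcm = 187.
    Write x = 9 + 11·t and substitute into x ≡ 9 (mod 17): 11·t ≡ 9 − 9 = 0 (mod 17).
    The inverse of 11 mod 17 is 14 (since 11·14 = 154 = 9·17 + 1), so t ≡ 14·0 = 0 ≡ 0 (mod 17).
    Then x = 9 + 11·0 = 9, valid modulo lcm(11, 17) = 187: x ≡ 9 (mod 187).
  Combine with x ≡ 10 (mod 19); new modulus lcm = 3553.
    Write x = 9 + 187·t and substitute into x ≡ 10 (mod 19): 187·t ≡ 10 − 9 = 1 (mod 19).
    Reduce coefficients mod 19: 16·t ≡ 1 (mod 19).
    The inverse of 16 mod 19 is 6 (since 16·6 = 96 = 5·19 + 1), so t ≡ 6·1 = 6 ≡ 6 (mod 19).
    Then x = 9 + 187·6 = 1131, valid modulo lcm(187, 19) = 3553: x ≡ 1131 (mod 3553).
  Combine with x ≡ 0 (mod 9); new modulus lcm = 31977.
    Write x = 1131 + 3553·t and substitute into x ≡ 0 (mod 9): 3553·t ≡ 0 − 1131 = -1131 (mod 9).
    Reduce coefficients mod 9: 7·t ≡ 3 (mod 9).
    The inverse of 7 mod 9 is 4 (since 7·4 = 28 = 3·9 + 1), so t ≡ 4·3 = 12 ≡ 3 (mod 9).
    Then x = 1131 + 3553·3 = 11790, valid modulo lcm(3553, 9) = 31977: x ≡ 11790 (mod 31977).
Verify against each original: 11790 mod 11 = 9, 11790 mod 17 = 9, 11790 mod 19 = 10, 11790 mod 9 = 0.

x ≡ 11790 (mod 31977).


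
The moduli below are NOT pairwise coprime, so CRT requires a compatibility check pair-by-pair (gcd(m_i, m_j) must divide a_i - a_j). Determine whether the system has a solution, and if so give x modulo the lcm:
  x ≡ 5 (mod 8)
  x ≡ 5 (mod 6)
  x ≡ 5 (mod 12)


Moduli 8, 6, 12 are not pairwise coprime, so CRT works modulo lcm(m_i) when all pairwise compatibility conditions hold.
Pairwise compatibility: gcd(m_i, m_j) must divide a_i - a_j for every pair.
Merge one congruence at a time:
  Start: x ≡ 5 (mod 8).
  Combine with x ≡ 5 (mod 6): gcd(8, 6) = 2; 5 - 5 = 0, which IS divisible by 2, so compatible.
    Write x = 5 + 8·t and substitute into x ≡ 5 (mod 6): 8·t ≡ 5 − 5 = 0 (mod 6).
    Divide the congruence (and modulus) by g = 2: 4·t ≡ 0 (mod 3).
    Reduce coefficients mod 3: 1·t ≡ 0 (mod 3).
    So t ≡ 0 (mod 3).
    Then x = 5 + 8·0 = 5, valid modulo lcm(8, 6) = 24: x ≡ 5 (mod 24).
  Combine with x ≡ 5 (mod 12): gcd(24, 12) = 12; 5 - 5 = 0, which IS divisible by 12, so compatible.
    Write x = 5 + 24·t and substitute into x ≡ 5 (mod 12): 24·t ≡ 5 − 5 = 0 (mod 12).
    Divide the congruence (and modulus) by g = 12: 2·t ≡ 0 (mod 1).
    Modulo 1 every t works; take t = 0.
    Then x = 5 + 24·0 = 5, valid modulo lcm(24, 12) = 24: x ≡ 5 (mod 24).
Verify: 5 mod 8 = 5, 5 mod 6 = 5, 5 mod 12 = 5.

x ≡ 5 (mod 24).


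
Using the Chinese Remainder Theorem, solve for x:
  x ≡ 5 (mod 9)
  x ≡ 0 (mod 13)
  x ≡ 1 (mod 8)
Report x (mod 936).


Moduli 9, 13, 8 are pairwise coprime; by CRT there is a unique solution modulo M = 9 · 13 · 8 = 936.
Solve pairwise, accumulating the modulus:
  Start with x ≡ 5 (mod 9).
  Combine with x ≡ 0 (mod 13): since gcd(9, 13) = 1, we get a unique residue mod 117.
    Write x = 5 + 9·t and substitute into x ≡ 0 (mod 13): 9·t ≡ 0 − 5 = -5 (mod 13).
    Reduce coefficients mod 13: 9·t ≡ 8 (mod 13).
    The inverse of 9 mod 13 is 3 (since 9·3 = 27 = 2·13 + 1), so t ≡ 3·8 = 24 ≡ 11 (mod 13).
    Then x = 5 + 9·11 = 104, valid modulo lcm(9, 13) = 117: x ≡ 104 (mod 117).
  Combine with x ≡ 1 (mod 8): since gcd(117, 8) = 1, we get a unique residue mod 936.
    Write x = 104 + 117·t and substitute into x ≡ 1 (mod 8): 117·t ≡ 1 − 104 = -103 (mod 8).
    Reduce coefficients mod 8: 5·t ≡ 1 (mod 8).
    The inverse of 5 mod 8 is 5 (since 5·5 = 25 = 3·8 + 1), so t ≡ 5·1 = 5 ≡ 5 (mod 8).
    Then x = 104 + 117·5 = 689, valid modulo lcm(117, 8) = 936: x ≡ 689 (mod 936).
Verify: 689 mod 9 = 5 ✓, 689 mod 13 = 0 ✓, 689 mod 8 = 1 ✓.

x ≡ 689 (mod 936).


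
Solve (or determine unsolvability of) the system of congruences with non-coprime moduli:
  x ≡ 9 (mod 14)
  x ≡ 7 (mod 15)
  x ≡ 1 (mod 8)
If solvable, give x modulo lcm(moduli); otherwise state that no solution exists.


Moduli 14, 15, 8 are not pairwise coprime, so CRT works modulo lcm(m_i) when all pairwise compatibility conditions hold.
Pairwise compatibility: gcd(m_i, m_j) must divide a_i - a_j for every pair.
Merge one congruence at a time:
  Start: x ≡ 9 (mod 14).
  Combine with x ≡ 7 (mod 15): gcd(14, 15) = 1; 7 - 9 = -2, which IS divisible by 1, so compatible.
    Write x = 9 + 14·t and substitute into x ≡ 7 (mod 15): 14·t ≡ 7 − 9 = -2 (mod 15).
    Reduce coefficients mod 15: 14·t ≡ 13 (mod 15).
    The inverse of 14 mod 15 is 14 (since 14·14 = 196 = 13·15 + 1), so t ≡ 14·13 = 182 ≡ 2 (mod 15).
    Then x = 9 + 14·2 = 37, valid modulo lcm(14, 15) = 210: x ≡ 37 (mod 210).
  Combine with x ≡ 1 (mod 8): gcd(210, 8) = 2; 1 - 37 = -36, which IS divisible by 2, so compatible.
    Write x = 37 + 210·t and substitute into x ≡ 1 (mod 8): 210·t ≡ 1 − 37 = -36 (mod 8).
    Divide the congruence (and modulus) by g = 2: 105·t ≡ -18 (mod 4).
    Reduce coefficients mod 4: 1·t ≡ 2 (mod 4).
    So t ≡ 2 (mod 4).
    Then x = 37 + 210·2 = 457, valid modulo lcm(210, 8) = 840: x ≡ 457 (mod 840).
Verify: 457 mod 14 = 9, 457 mod 15 = 7, 457 mod 8 = 1.

x ≡ 457 (mod 840).


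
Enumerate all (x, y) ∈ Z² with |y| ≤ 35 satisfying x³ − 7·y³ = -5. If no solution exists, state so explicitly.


The equation is x³ - 7y³ = -5. For fixed y, x³ = 7·y³ − 5, so a solution requires the RHS to be a perfect cube.
Strategy: iterate y from -35 to 35, compute RHS = 7·y³ − 5, and check whether it is a (positive or negative) perfect cube.
Check small values of y:
  y = 0: RHS = -5 is not a perfect cube.
  y = 1: RHS = 2 is not a perfect cube.
  y = -1: RHS = -12 is not a perfect cube.
  y = 2: RHS = 51 is not a perfect cube.
  y = -2: RHS = -61 is not a perfect cube.
  y = 3: RHS = 184 is not a perfect cube.
  y = -3: RHS = -194 is not a perfect cube.
Continuing the search up to |y| = 35 finds no solutions either.
No (x, y) in the scanned range satisfies the equation.

No integer solutions with |y| ≤ 35.


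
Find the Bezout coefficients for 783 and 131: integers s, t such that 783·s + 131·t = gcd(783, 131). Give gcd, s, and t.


Euclidean algorithm on (783, 131) — divide until remainder is 0:
  783 = 5 · 131 + 128
  131 = 1 · 128 + 3
  128 = 42 · 3 + 2
  3 = 1 · 2 + 1
  2 = 2 · 1 + 0
gcd(783, 131) = 1.
Track Bezout coefficients alongside the remainders: start with r₀ = 783 = a·1 + b·0 (s = 1, t = 0) and r₁ = 131 = a·0 + b·1 (s = 0, t = 1); each new remainder r_{k+1} = r_{k-1} − q_k·r_k inherits s_{k+1} = s_{k-1} − q_k·s_k, t_{k+1} = t_{k-1} − q_k·t_k, so r_k = a·s_k + b·t_k at every step:
  q = 5: r = 128, s = 1 − 5·0 = 1, t = 0 − 5·1 = -5  (check: 783·1 + 131·(-5) = 128)
  q = 1: r = 3, s = 0 − 1·1 = -1, t = 1 − 1·(-5) = 6  (check: 783·(-1) + 131·6 = 3)
  q = 42: r = 2, s = 1 − 42·(-1) = 43, t = -5 − 42·6 = -257  (check: 783·43 + 131·(-257) = 2)
  q = 1: r = 1, s = -1 − 1·43 = -44, t = 6 − 1·(-257) = 263  (check: 783·(-44) + 131·263 = 1)
The row with r = 1 (the gcd) gives the Bezout coefficients s = -44, t = 263.
Result: 783 · (-44) + 131 · (263) = 1.

gcd(783, 131) = 1; s = -44, t = 263 (check: 783·(-44) + 131·263 = 1).


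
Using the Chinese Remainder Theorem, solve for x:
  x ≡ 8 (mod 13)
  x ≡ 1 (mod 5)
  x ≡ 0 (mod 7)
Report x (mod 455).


Moduli 13, 5, 7 are pairwise coprime; by CRT there is a unique solution modulo M = 13 · 5 · 7 = 455.
Solve pairwise, accumulating the modulus:
  Start with x ≡ 8 (mod 13).
  Combine with x ≡ 1 (mod 5): since gcd(13, 5) = 1, we get a unique residue mod 65.
    Write x = 8 + 13·t and substitute into x ≡ 1 (mod 5): 13·t ≡ 1 − 8 = -7 (mod 5).
    Reduce coefficients mod 5: 3·t ≡ 3 (mod 5).
    The inverse of 3 mod 5 is 2 (since 3·2 = 6 = 1·5 + 1), so t ≡ 2·3 = 6 ≡ 1 (mod 5).
    Then x = 8 + 13·1 = 21, valid modulo lcm(13, 5) = 65: x ≡ 21 (mod 65).
  Combine with x ≡ 0 (mod 7): since gcd(65, 7) = 1, we get a unique residue mod 455.
    Write x = 21 + 65·t and substitute into x ≡ 0 (mod 7): 65·t ≡ 0 − 21 = -21 (mod 7).
    Reduce coefficients mod 7: 2·t ≡ 0 (mod 7).
    The inverse of 2 mod 7 is 4 (since 2·4 = 8 = 1·7 + 1), so t ≡ 4·0 = 0 ≡ 0 (mod 7).
    Then x = 21 + 65·0 = 21, valid modulo lcm(65, 7) = 455: x ≡ 21 (mod 455).
Verify: 21 mod 13 = 8 ✓, 21 mod 5 = 1 ✓, 21 mod 7 = 0 ✓.

x ≡ 21 (mod 455).


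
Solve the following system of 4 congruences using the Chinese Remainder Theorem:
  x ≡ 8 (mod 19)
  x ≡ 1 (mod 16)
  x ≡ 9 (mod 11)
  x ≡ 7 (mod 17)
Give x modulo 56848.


Product of moduli M = 19 · 16 · 11 · 17 = 56848.
Merge one congruence at a time:
  Start: x ≡ 8 (mod 19).
  Combine with x ≡ 1 (mod 16); new modulus lcm = 304.
    Write x = 8 + 19·t and substitute into x ≡ 1 (mod 16): 19·t ≡ 1 − 8 = -7 (mod 16).
    Reduce coefficients mod 16: 3·t ≡ 9 (mod 16).
    The inverse of 3 mod 16 is 11 (since 3·11 = 33 = 2·16 + 1), so t ≡ 11·9 = 99 ≡ 3 (mod 16).
    Then x = 8 + 19·3 = 65, valid modulo lcm(19, 16) = 304: x ≡ 65 (mod 304).
  Combine with x ≡ 9 (mod 11); new modulus lcm = 3344.
    Write x = 65 + 304·t and substitute into x ≡ 9 (mod 11): 304·t ≡ 9 − 65 = -56 (mod 11).
    Reduce coefficients mod 11: 7·t ≡ 10 (mod 11).
    The inverse of 7 mod 11 is 8 (since 7·8 = 56 = 5·11 + 1), so t ≡ 8·10 = 80 ≡ 3 (mod 11).
    Then x = 65 + 304·3 = 977, valid modulo lcm(304, 11) = 3344: x ≡ 977 (mod 3344).
  Combine with x ≡ 7 (mod 17); new modulus lcm = 56848.
    Write x = 977 + 3344·t and substitute into x ≡ 7 (mod 17): 3344·t ≡ 7 − 977 = -970 (mod 17).
    Reduce coefficients mod 17: 12·t ≡ 16 (mod 17).
    The inverse of 12 mod 17 is 10 (since 12·10 = 120 = 7·17 + 1), so t ≡ 10·16 = 160 ≡ 7 (mod 17).
    Then x = 977 + 3344·7 = 24385, valid modulo lcm(3344, 17) = 56848: x ≡ 24385 (mod 56848).
Verify against each original: 24385 mod 19 = 8, 24385 mod 16 = 1, 24385 mod 11 = 9, 24385 mod 17 = 7.

x ≡ 24385 (mod 56848).


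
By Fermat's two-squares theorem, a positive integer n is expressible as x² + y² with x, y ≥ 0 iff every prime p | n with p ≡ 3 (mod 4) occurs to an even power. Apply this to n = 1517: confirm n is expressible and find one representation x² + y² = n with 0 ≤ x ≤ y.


Step 1: Factor n = 1517 = 37 · 41.
Step 2: Check the mod-4 condition on each prime factor: 37 ≡ 1 (mod 4), exponent 1; 41 ≡ 1 (mod 4), exponent 1.
All primes ≡ 3 (mod 4) appear to even exponent (or don't appear), so by the two-squares theorem n IS expressible as a sum of two squares.
Step 3: Build a representation. Here n = 37 · 41 is a product of primes ≡ 1 (mod 4). Each prime p ≡ 1 (mod 4) is itself a sum of two squares; find a² by testing p − a² for a perfect square:
  37: 37 − 1² = 36 = 6² ⇒ 37 = 1² + 6².
  41: 41 − 1² = 40, 41 − 2² = 37, 41 − 3² = 32, 41 − 4² = 25 = 5² ⇒ 41 = 4² + 5².
  Combine using the Brahmagupta–Fibonacci identity (a² + b²)(c² + d²) = (ac − bd)² + (ad + bc)² = (ac + bd)² + (ad − bc)²:
  37 · 41 = 1517: from (1² + 6²)(4² + 5²), take (1·4 − 6·5, 1·5 + 6·4) = (4 − 30, 5 + 24) = (-26, 29); dropping signs (only squares matter) gives (26, 29); check 26² + 29² = 676 + 841 = 1517 ✓.
Step 4: Order so x ≤ y and verify: 26² + 29² = 676 + 841 = 1517 = n. ✓

n = 1517 = 26² + 29² (one valid representation with x ≤ y).


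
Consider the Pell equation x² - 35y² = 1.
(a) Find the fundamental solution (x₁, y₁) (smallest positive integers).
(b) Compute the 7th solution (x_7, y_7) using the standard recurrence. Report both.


Step 1: Find the fundamental solution (x₁, y₁) of x² - 35y² = 1.
  Expand √35 as a continued fraction. a₀ = ⌊√35⌋ = 5; iterate m_{k+1} = d_k·a_k − m_k, d_{k+1} = (35 − m_{k+1}²)/d_k, a_{k+1} = ⌊(a₀ + m_{k+1})/d_{k+1}⌋ (starting m₀ = 0, d₀ = 1), with convergents p_k = a_k·p_{k-1} + p_{k-2}, q_k = a_k·q_{k-1} + q_{k-2} (p₋₁ = 1, q₋₁ = 0):
  k = 0: a₀ = 5; p₀/q₀ = 5/1; p₀² − 35·q₀² = 25 − 35 = -10.
  k = 1: m = 5, d = 10, a = ⌊(5 + 5)/10⌋ = 1; p/q = (1·5 + 1)/(1·1 + 0) = 6/1; p² − 35·q² = 36 − 35 = 1.
  The first convergent with p² − 35·q² = 1 gives the fundamental solution (x₁, y₁) = (6, 1).
Step 2: Apply the recurrence (x_{n+1}, y_{n+1}) = (x₁x_n + 35y₁y_n, x₁y_n + y₁x_n) repeatedly.
  From (x_1, y_1) = (6, 1): x_2 = 6·6 + 35·1·1 = 71; y_2 = 6·1 + 1·6 = 12.
  From (x_2, y_2) = (71, 12): x_3 = 6·71 + 35·1·12 = 846; y_3 = 6·12 + 1·71 = 143.
  From (x_3, y_3) = (846, 143): x_4 = 6·846 + 35·1·143 = 10081; y_4 = 6·143 + 1·846 = 1704.
  From (x_4, y_4) = (10081, 1704): x_5 = 6·10081 + 35·1·1704 = 120126; y_5 = 6·1704 + 1·10081 = 20305.
  From (x_5, y_5) = (120126, 20305): x_6 = 6·120126 + 35·1·20305 = 1431431; y_6 = 6·20305 + 1·120126 = 241956.
  From (x_6, y_6) = (1431431, 241956): x_7 = 6·1431431 + 35·1·241956 = 17057046; y_7 = 6·241956 + 1·1431431 = 2883167.
Step 3: Verify x_7² - 35·y_7² = 290942818246116 - 290942818246115 = 1 (should be 1). ✓

(x_1, y_1) = (6, 1); (x_7, y_7) = (17057046, 2883167).


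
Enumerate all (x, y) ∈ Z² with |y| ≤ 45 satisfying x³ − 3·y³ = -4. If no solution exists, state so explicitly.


The equation is x³ - 3y³ = -4. For fixed y, x³ = 3·y³ − 4, so a solution requires the RHS to be a perfect cube.
Strategy: iterate y from -45 to 45, compute RHS = 3·y³ − 4, and check whether it is a (positive or negative) perfect cube.
Check small values of y:
  y = 0: RHS = -4 is not a perfect cube.
  y = 1: RHS = -1 = (-1)³ ⇒ x = -1 works.
  y = -1: RHS = -7 is not a perfect cube.
  y = 2: RHS = 20 is not a perfect cube.
  y = -2: RHS = -28 is not a perfect cube.
  y = 3: RHS = 77 is not a perfect cube.
  y = -3: RHS = -85 is not a perfect cube.
Continuing the search up to |y| = 45 finds no further solutions beyond those listed.
Collected solutions: (-1, 1).

Solutions (with |y| ≤ 45): (-1, 1).


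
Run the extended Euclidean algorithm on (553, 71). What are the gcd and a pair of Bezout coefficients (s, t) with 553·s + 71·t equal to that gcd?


Euclidean algorithm on (553, 71) — divide until remainder is 0:
  553 = 7 · 71 + 56
  71 = 1 · 56 + 15
  56 = 3 · 15 + 11
  15 = 1 · 11 + 4
  11 = 2 · 4 + 3
  4 = 1 · 3 + 1
  3 = 3 · 1 + 0
gcd(553, 71) = 1.
Track Bezout coefficients alongside the remainders: start with r₀ = 553 = a·1 + b·0 (s = 1, t = 0) and r₁ = 71 = a·0 + b·1 (s = 0, t = 1); each new remainder r_{k+1} = r_{k-1} − q_k·r_k inherits s_{k+1} = s_{k-1} − q_k·s_k, t_{k+1} = t_{k-1} − q_k·t_k, so r_k = a·s_k + b·t_k at every step:
  q = 7: r = 56, s = 1 − 7·0 = 1, t = 0 − 7·1 = -7  (check: 553·1 + 71·(-7) = 56)
  q = 1: r = 15, s = 0 − 1·1 = -1, t = 1 − 1·(-7) = 8  (check: 553·(-1) + 71·8 = 15)
  q = 3: r = 11, s = 1 − 3·(-1) = 4, t = -7 − 3·8 = -31  (check: 553·4 + 71·(-31) = 11)
  q = 1: r = 4, s = -1 − 1·4 = -5, t = 8 − 1·(-31) = 39  (check: 553·(-5) + 71·39 = 4)
  q = 2: r = 3, s = 4 − 2·(-5) = 14, t = -31 − 2·39 = -109  (check: 553·14 + 71·(-109) = 3)
  q = 1: r = 1, s = -5 − 1·14 = -19, t = 39 − 1·(-109) = 148  (check: 553·(-19) + 71·148 = 1)
The row with r = 1 (the gcd) gives the Bezout coefficients s = -19, t = 148.
Result: 553 · (-19) + 71 · (148) = 1.

gcd(553, 71) = 1; s = -19, t = 148 (check: 553·(-19) + 71·148 = 1).


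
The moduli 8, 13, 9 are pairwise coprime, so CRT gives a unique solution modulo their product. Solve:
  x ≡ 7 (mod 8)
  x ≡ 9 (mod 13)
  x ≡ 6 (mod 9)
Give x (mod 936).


Moduli 8, 13, 9 are pairwise coprime; by CRT there is a unique solution modulo M = 8 · 13 · 9 = 936.
Solve pairwise, accumulating the modulus:
  Start with x ≡ 7 (mod 8).
  Combine with x ≡ 9 (mod 13): since gcd(8, 13) = 1, we get a unique residue mod 104.
    Write x = 7 + 8·t and substitute into x ≡ 9 (mod 13): 8·t ≡ 9 − 7 = 2 (mod 13).
    The inverse of 8 mod 13 is 5 (since 8·5 = 40 = 3·13 + 1), so t ≡ 5·2 = 10 ≡ 10 (mod 13).
    Then x = 7 + 8·10 = 87, valid modulo lcm(8, 13) = 104: x ≡ 87 (mod 104).
  Combine with x ≡ 6 (mod 9): since gcd(104, 9) = 1, we get a unique residue mod 936.
    Write x = 87 + 104·t and substitute into x ≡ 6 (mod 9): 104·t ≡ 6 − 87 = -81 (mod 9).
    Reduce coefficients mod 9: 5·t ≡ 0 (mod 9).
    The inverse of 5 mod 9 is 2 (since 5·2 = 10 = 1·9 + 1), so t ≡ 2·0 = 0 ≡ 0 (mod 9).
    Then x = 87 + 104·0 = 87, valid modulo lcm(104, 9) = 936: x ≡ 87 (mod 936).
Verify: 87 mod 8 = 7 ✓, 87 mod 13 = 9 ✓, 87 mod 9 = 6 ✓.

x ≡ 87 (mod 936).


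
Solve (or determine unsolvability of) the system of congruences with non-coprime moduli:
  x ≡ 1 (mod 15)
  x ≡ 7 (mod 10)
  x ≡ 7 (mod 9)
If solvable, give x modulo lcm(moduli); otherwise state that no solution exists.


Moduli 15, 10, 9 are not pairwise coprime, so CRT works modulo lcm(m_i) when all pairwise compatibility conditions hold.
Pairwise compatibility: gcd(m_i, m_j) must divide a_i - a_j for every pair.
Merge one congruence at a time:
  Start: x ≡ 1 (mod 15).
  Combine with x ≡ 7 (mod 10): gcd(15, 10) = 5, and 7 - 1 = 6 is NOT divisible by 5.
    ⇒ system is inconsistent (no integer solution).

No solution (the system is inconsistent).


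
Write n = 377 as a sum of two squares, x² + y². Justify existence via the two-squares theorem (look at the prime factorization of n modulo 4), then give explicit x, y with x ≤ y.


Step 1: Factor n = 377 = 13 · 29.
Step 2: Check the mod-4 condition on each prime factor: 13 ≡ 1 (mod 4), exponent 1; 29 ≡ 1 (mod 4), exponent 1.
All primes ≡ 3 (mod 4) appear to even exponent (or don't appear), so by the two-squares theorem n IS expressible as a sum of two squares.
Step 3: Build a representation. Here n = 13 · 29 is a product of primes ≡ 1 (mod 4). Each prime p ≡ 1 (mod 4) is itself a sum of two squares; find a² by testing p − a² for a perfect square:
  13: 13 − 1² = 12, 13 − 2² = 9 = 3² ⇒ 13 = 2² + 3².
  29: 29 − 1² = 28, 29 − 2² = 25 = 5² ⇒ 29 = 2² + 5².
  Combine using the Brahmagupta–Fibonacci identity (a² + b²)(c² + d²) = (ac − bd)² + (ad + bc)² = (ac + bd)² + (ad − bc)²:
  13 · 29 = 377: from (2² + 3²)(2² + 5²), take (2·2 − 3·5, 2·5 + 3·2) = (4 − 15, 10 + 6) = (-11, 16); dropping signs (only squares matter) gives (11, 16); check 11² + 16² = 121 + 256 = 377 ✓.
Step 4: Order so x ≤ y and verify: 11² + 16² = 121 + 256 = 377 = n. ✓

n = 377 = 11² + 16² (one valid representation with x ≤ y).


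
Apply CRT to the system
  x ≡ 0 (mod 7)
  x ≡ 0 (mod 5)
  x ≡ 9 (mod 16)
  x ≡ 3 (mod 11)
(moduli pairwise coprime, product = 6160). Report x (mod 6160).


Product of moduli M = 7 · 5 · 16 · 11 = 6160.
Merge one congruence at a time:
  Start: x ≡ 0 (mod 7).
  Combine with x ≡ 0 (mod 5); new modulus lcm = 35.
    Write x = 0 + 7·t and substitute into x ≡ 0 (mod 5): 7·t ≡ 0 − 0 = 0 (mod 5).
    Reduce coefficients mod 5: 2·t ≡ 0 (mod 5).
    The inverse of 2 mod 5 is 3 (since 2·3 = 6 = 1·5 + 1), so t ≡ 3·0 = 0 ≡ 0 (mod 5).
    Then x = 0 + 7·0 = 0, valid modulo lcm(7, 5) = 35: x ≡ 0 (mod 35).
  Combine with x ≡ 9 (mod 16); new modulus lcm = 560.
    Write x = 0 + 35·t and substitute into x ≡ 9 (mod 16): 35·t ≡ 9 − 0 = 9 (mod 16).
    Reduce coefficients mod 16: 3·t ≡ 9 (mod 16).
    The inverse of 3 mod 16 is 11 (since 3·11 = 33 = 2·16 + 1), so t ≡ 11·9 = 99 ≡ 3 (mod 16).
    Then x = 0 + 35·3 = 105, valid modulo lcm(35, 16) = 560: x ≡ 105 (mod 560).
  Combine with x ≡ 3 (mod 11); new modulus lcm = 6160.
    Write x = 105 + 560·t and substitute into x ≡ 3 (mod 11): 560·t ≡ 3 − 105 = -102 (mod 11).
    Reduce coefficients mod 11: 10·t ≡ 8 (mod 11).
    The inverse of 10 mod 11 is 10 (since 10·10 = 100 = 9·11 + 1), so t ≡ 10·8 = 80 ≡ 3 (mod 11).
    Then x = 105 + 560·3 = 1785, valid modulo lcm(560, 11) = 6160: x ≡ 1785 (mod 6160).
Verify against each original: 1785 mod 7 = 0, 1785 mod 5 = 0, 1785 mod 16 = 9, 1785 mod 11 = 3.

x ≡ 1785 (mod 6160).


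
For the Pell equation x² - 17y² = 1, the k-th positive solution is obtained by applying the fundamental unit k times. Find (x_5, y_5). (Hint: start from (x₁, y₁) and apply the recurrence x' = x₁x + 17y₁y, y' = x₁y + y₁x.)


Step 1: Find the fundamental solution (x₁, y₁) of x² - 17y² = 1.
  Expand √17 as a continued fraction. a₀ = ⌊√17⌋ = 4; iterate m_{k+1} = d_k·a_k − m_k, d_{k+1} = (17 − m_{k+1}²)/d_k, a_{k+1} = ⌊(a₀ + m_{k+1})/d_{k+1}⌋ (starting m₀ = 0, d₀ = 1), with convergents p_k = a_k·p_{k-1} + p_{k-2}, q_k = a_k·q_{k-1} + q_{k-2} (p₋₁ = 1, q₋₁ = 0):
  k = 0: a₀ = 4; p₀/q₀ = 4/1; p₀² − 17·q₀² = 16 − 17 = -1.
  k = 1: m = 4, d = 1, a = ⌊(4 + 4)/1⌋ = 8; p/q = (8·4 + 1)/(8·1 + 0) = 33/8; p² − 17·q² = 1089 − 1088 = 1.
  The first convergent with p² − 17·q² = 1 gives the fundamental solution (x₁, y₁) = (33, 8).
Step 2: Apply the recurrence (x_{n+1}, y_{n+1}) = (x₁x_n + 17y₁y_n, x₁y_n + y₁x_n) repeatedly.
  From (x_1, y_1) = (33, 8): x_2 = 33·33 + 17·8·8 = 2177; y_2 = 33·8 + 8·33 = 528.
  From (x_2, y_2) = (2177, 528): x_3 = 33·2177 + 17·8·528 = 143649; y_3 = 33·528 + 8·2177 = 34840.
  From (x_3, y_3) = (143649, 34840): x_4 = 33·143649 + 17·8·34840 = 9478657; y_4 = 33·34840 + 8·143649 = 2298912.
  From (x_4, y_4) = (9478657, 2298912): x_5 = 33·9478657 + 17·8·2298912 = 625447713; y_5 = 33·2298912 + 8·9478657 = 151693352.
Step 3: Verify x_5² - 17·y_5² = 391184841696930369 - 391184841696930368 = 1 (should be 1). ✓

(x_1, y_1) = (33, 8); (x_5, y_5) = (625447713, 151693352).


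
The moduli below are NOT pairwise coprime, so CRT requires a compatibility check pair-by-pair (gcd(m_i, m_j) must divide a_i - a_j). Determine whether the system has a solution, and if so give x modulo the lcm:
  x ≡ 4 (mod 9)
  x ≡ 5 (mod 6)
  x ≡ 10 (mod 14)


Moduli 9, 6, 14 are not pairwise coprime, so CRT works modulo lcm(m_i) when all pairwise compatibility conditions hold.
Pairwise compatibility: gcd(m_i, m_j) must divide a_i - a_j for every pair.
Merge one congruence at a time:
  Start: x ≡ 4 (mod 9).
  Combine with x ≡ 5 (mod 6): gcd(9, 6) = 3, and 5 - 4 = 1 is NOT divisible by 3.
    ⇒ system is inconsistent (no integer solution).

No solution (the system is inconsistent).


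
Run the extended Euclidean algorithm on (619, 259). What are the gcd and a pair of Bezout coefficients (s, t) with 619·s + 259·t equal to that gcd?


Euclidean algorithm on (619, 259) — divide until remainder is 0:
  619 = 2 · 259 + 101
  259 = 2 · 101 + 57
  101 = 1 · 57 + 44
  57 = 1 · 44 + 13
  44 = 3 · 13 + 5
  13 = 2 · 5 + 3
  5 = 1 · 3 + 2
  3 = 1 · 2 + 1
  2 = 2 · 1 + 0
gcd(619, 259) = 1.
Track Bezout coefficients alongside the remainders: start with r₀ = 619 = a·1 + b·0 (s = 1, t = 0) and r₁ = 259 = a·0 + b·1 (s = 0, t = 1); each new remainder r_{k+1} = r_{k-1} − q_k·r_k inherits s_{k+1} = s_{k-1} − q_k·s_k, t_{k+1} = t_{k-1} − q_k·t_k, so r_k = a·s_k + b·t_k at every step:
  q = 2: r = 101, s = 1 − 2·0 = 1, t = 0 − 2·1 = -2  (check: 619·1 + 259·(-2) = 101)
  q = 2: r = 57, s = 0 − 2·1 = -2, t = 1 − 2·(-2) = 5  (check: 619·(-2) + 259·5 = 57)
  q = 1: r = 44, s = 1 − 1·(-2) = 3, t = -2 − 1·5 = -7  (check: 619·3 + 259·(-7) = 44)
  q = 1: r = 13, s = -2 − 1·3 = -5, t = 5 − 1·(-7) = 12  (check: 619·(-5) + 259·12 = 13)
  q = 3: r = 5, s = 3 − 3·(-5) = 18, t = -7 − 3·12 = -43  (check: 619·18 + 259·(-43) = 5)
  q = 2: r = 3, s = -5 − 2·18 = -41, t = 12 − 2·(-43) = 98  (check: 619·(-41) + 259·98 = 3)
  q = 1: r = 2, s = 18 − 1·(-41) = 59, t = -43 − 1·98 = -141  (check: 619·59 + 259·(-141) = 2)
  q = 1: r = 1, s = -41 − 1·59 = -100, t = 98 − 1·(-141) = 239  (check: 619·(-100) + 259·239 = 1)
The row with r = 1 (the gcd) gives the Bezout coefficients s = -100, t = 239.
Result: 619 · (-100) + 259 · (239) = 1.

gcd(619, 259) = 1; s = -100, t = 239 (check: 619·(-100) + 259·239 = 1).


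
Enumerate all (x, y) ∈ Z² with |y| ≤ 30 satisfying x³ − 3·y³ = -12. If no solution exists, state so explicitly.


The equation is x³ - 3y³ = -12. For fixed y, x³ = 3·y³ − 12, so a solution requires the RHS to be a perfect cube.
Strategy: iterate y from -30 to 30, compute RHS = 3·y³ − 12, and check whether it is a (positive or negative) perfect cube.
Check small values of y:
  y = 0: RHS = -12 is not a perfect cube.
  y = 1: RHS = -9 is not a perfect cube.
  y = -1: RHS = -15 is not a perfect cube.
  y = 2: RHS = 12 is not a perfect cube.
  y = -2: RHS = -36 is not a perfect cube.
  y = 3: RHS = 69 is not a perfect cube.
  y = -3: RHS = -93 is not a perfect cube.
Continuing the search up to |y| = 30 finds no solutions either.
No (x, y) in the scanned range satisfies the equation.

No integer solutions with |y| ≤ 30.


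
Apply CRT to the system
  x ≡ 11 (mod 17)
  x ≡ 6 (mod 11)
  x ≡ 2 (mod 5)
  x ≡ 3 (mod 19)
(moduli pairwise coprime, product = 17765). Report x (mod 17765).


Product of moduli M = 17 · 11 · 5 · 19 = 17765.
Merge one congruence at a time:
  Start: x ≡ 11 (mod 17).
  Combine with x ≡ 6 (mod 11); new modulus lcm = 187.
    Write x = 11 + 17·t and substitute into x ≡ 6 (mod 11): 17·t ≡ 6 − 11 = -5 (mod 11).
    Reduce coefficients mod 11: 6·t ≡ 6 (mod 11).
    The inverse of 6 mod 11 is 2 (since 6·2 = 12 = 1·11 + 1), so t ≡ 2·6 = 12 ≡ 1 (mod 11).
    Then x = 11 + 17·1 = 28, valid modulo lcm(17, 11) = 187: x ≡ 28 (mod 187).
  Combine with x ≡ 2 (mod 5); new modulus lcm = 935.
    Write x = 28 + 187·t and substitute into x ≡ 2 (mod 5): 187·t ≡ 2 − 28 = -26 (mod 5).
    Reduce coefficients mod 5: 2·t ≡ 4 (mod 5).
    The inverse of 2 mod 5 is 3 (since 2·3 = 6 = 1·5 + 1), so t ≡ 3·4 = 12 ≡ 2 (mod 5).
    Then x = 28 + 187·2 = 402, valid modulo lcm(187, 5) = 935: x ≡ 402 (mod 935).
  Combine with x ≡ 3 (mod 19); new modulus lcm = 17765.
    Write x = 402 + 935·t and substitute into x ≡ 3 (mod 19): 935·t ≡ 3 − 402 = -399 (mod 19).
    Reduce coefficients mod 19: 4·t ≡ 0 (mod 19).
    The inverse of 4 mod 19 is 5 (since 4·5 = 20 = 1·19 + 1), so t ≡ 5·0 = 0 ≡ 0 (mod 19).
    Then x = 402 + 935·0 = 402, valid modulo lcm(935, 19) = 17765: x ≡ 402 (mod 17765).
Verify against each original: 402 mod 17 = 11, 402 mod 11 = 6, 402 mod 5 = 2, 402 mod 19 = 3.

x ≡ 402 (mod 17765).


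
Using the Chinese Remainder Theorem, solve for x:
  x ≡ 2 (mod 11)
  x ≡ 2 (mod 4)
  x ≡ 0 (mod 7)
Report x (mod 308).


Moduli 11, 4, 7 are pairwise coprime; by CRT there is a unique solution modulo M = 11 · 4 · 7 = 308.
Solve pairwise, accumulating the modulus:
  Start with x ≡ 2 (mod 11).
  Combine with x ≡ 2 (mod 4): since gcd(11, 4) = 1, we get a unique residue mod 44.
    Write x = 2 + 11·t and substitute into x ≡ 2 (mod 4): 11·t ≡ 2 − 2 = 0 (mod 4).
    Reduce coefficients mod 4: 3·t ≡ 0 (mod 4).
    The inverse of 3 mod 4 is 3 (since 3·3 = 9 = 2·4 + 1), so t ≡ 3·0 = 0 ≡ 0 (mod 4).
    Then x = 2 + 11·0 = 2, valid modulo lcm(11, 4) = 44: x ≡ 2 (mod 44).
  Combine with x ≡ 0 (mod 7): since gcd(44, 7) = 1, we get a unique residue mod 308.
    Write x = 2 + 44·t and substitute into x ≡ 0 (mod 7): 44·t ≡ 0 − 2 = -2 (mod 7).
    Reduce coefficients mod 7: 2·t ≡ 5 (mod 7).
    The inverse of 2 mod 7 is 4 (since 2·4 = 8 = 1·7 + 1), so t ≡ 4·5 = 20 ≡ 6 (mod 7).
    Then x = 2 + 44·6 = 266, valid modulo lcm(44, 7) = 308: x ≡ 266 (mod 308).
Verify: 266 mod 11 = 2 ✓, 266 mod 4 = 2 ✓, 266 mod 7 = 0 ✓.

x ≡ 266 (mod 308).


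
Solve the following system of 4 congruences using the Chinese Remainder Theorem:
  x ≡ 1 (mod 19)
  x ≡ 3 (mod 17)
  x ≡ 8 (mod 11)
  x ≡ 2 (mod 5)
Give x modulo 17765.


Product of moduli M = 19 · 17 · 11 · 5 = 17765.
Merge one congruence at a time:
  Start: x ≡ 1 (mod 19).
  Combine with x ≡ 3 (mod 17); new modulus lcm = 323.
    Write x = 1 + 19·t and substitute into x ≡ 3 (mod 17): 19·t ≡ 3 − 1 = 2 (mod 17).
    Reduce coefficients mod 17: 2·t ≡ 2 (mod 17).
    The inverse of 2 mod 17 is 9 (since 2·9 = 18 = 1·17 + 1), so t ≡ 9·2 = 18 ≡ 1 (mod 17).
    Then x = 1 + 19·1 = 20, valid modulo lcm(19, 17) = 323: x ≡ 20 (mod 323).
  Combine with x ≡ 8 (mod 11); new modulus lcm = 3553.
    Write x = 20 + 323·t and substitute into x ≡ 8 (mod 11): 323·t ≡ 8 − 20 = -12 (mod 11).
    Reduce coefficients mod 11: 4·t ≡ 10 (mod 11).
    The inverse of 4 mod 11 is 3 (since 4·3 = 12 = 1·11 + 1), so t ≡ 3·10 = 30 ≡ 8 (mod 11).
    Then x = 20 + 323·8 = 2604, valid modulo lcm(323, 11) = 3553: x ≡ 2604 (mod 3553).
  Combine with x ≡ 2 (mod 5); new modulus lcm = 17765.
    Write x = 2604 + 3553·t and substitute into x ≡ 2 (mod 5): 3553·t ≡ 2 − 2604 = -2602 (mod 5).
    Reduce coefficients mod 5: 3·t ≡ 3 (mod 5).
    The inverse of 3 mod 5 is 2 (since 3·2 = 6 = 1·5 + 1), so t ≡ 2·3 = 6 ≡ 1 (mod 5).
    Then x = 2604 + 3553·1 = 6157, valid modulo lcm(3553, 5) = 17765: x ≡ 6157 (mod 17765).
Verify against each original: 6157 mod 19 = 1, 6157 mod 17 = 3, 6157 mod 11 = 8, 6157 mod 5 = 2.

x ≡ 6157 (mod 17765).
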